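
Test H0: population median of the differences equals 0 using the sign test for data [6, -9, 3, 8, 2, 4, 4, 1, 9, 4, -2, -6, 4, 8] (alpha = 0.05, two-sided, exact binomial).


Step 1: Discard zero differences. Original n = 14; n_eff = number of nonzero differences = 14.
Nonzero differences (with sign): +6, -9, +3, +8, +2, +4, +4, +1, +9, +4, -2, -6, +4, +8
Step 2: Count signs: positive = 11, negative = 3.
Step 3: Under H0: P(positive) = 0.5, so the number of positives S ~ Bin(14, 0.5).
Step 4: Two-sided exact p-value = sum of Bin(14,0.5) probabilities at or below the observed probability = 0.057373.
Step 5: alpha = 0.05. fail to reject H0.

n_eff = 14, pos = 11, neg = 3, p = 0.057373, fail to reject H0.


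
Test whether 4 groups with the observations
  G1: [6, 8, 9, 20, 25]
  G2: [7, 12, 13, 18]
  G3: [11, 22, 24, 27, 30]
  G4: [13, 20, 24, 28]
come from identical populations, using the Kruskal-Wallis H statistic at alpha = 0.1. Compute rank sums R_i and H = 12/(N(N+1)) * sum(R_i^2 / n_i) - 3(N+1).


Step 1: Combine all N = 18 observations and assign midranks.
sorted (value, group, rank): (6,G1,1), (7,G2,2), (8,G1,3), (9,G1,4), (11,G3,5), (12,G2,6), (13,G2,7.5), (13,G4,7.5), (18,G2,9), (20,G1,10.5), (20,G4,10.5), (22,G3,12), (24,G3,13.5), (24,G4,13.5), (25,G1,15), (27,G3,16), (28,G4,17), (30,G3,18)
Step 2: Sum ranks within each group.
R_1 = 33.5 (n_1 = 5)
R_2 = 24.5 (n_2 = 4)
R_3 = 64.5 (n_3 = 5)
R_4 = 48.5 (n_4 = 4)
Step 3: H = 12/(N(N+1)) * sum(R_i^2/n_i) - 3(N+1)
     = 12/(18*19) * (33.5^2/5 + 24.5^2/4 + 64.5^2/5 + 48.5^2/4) - 3*19
     = 0.035088 * 1794.62 - 57
     = 5.969298.
Step 4: Ties present; correction factor C = 1 - 18/(18^3 - 18) = 0.996904. Corrected H = 5.969298 / 0.996904 = 5.987836.
Step 5: Under H0, H ~ chi^2(3); p-value = 0.112204.
Step 6: alpha = 0.1. fail to reject H0.

H = 5.9878, df = 3, p = 0.112204, fail to reject H0.


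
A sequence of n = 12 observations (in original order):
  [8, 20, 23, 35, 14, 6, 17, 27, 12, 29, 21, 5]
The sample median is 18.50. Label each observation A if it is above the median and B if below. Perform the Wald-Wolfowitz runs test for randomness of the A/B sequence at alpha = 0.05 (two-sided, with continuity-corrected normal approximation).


Step 1: Compute median = 18.50; label A = above, B = below.
Labels in order: BAAABBBABAAB  (n_A = 6, n_B = 6)
Step 2: Count runs R = 7.
Step 3: Under H0 (random ordering), E[R] = 2*n_A*n_B/(n_A+n_B) + 1 = 2*6*6/12 + 1 = 7.0000.
        Var[R] = 2*n_A*n_B*(2*n_A*n_B - n_A - n_B) / ((n_A+n_B)^2 * (n_A+n_B-1)) = 4320/1584 = 2.7273.
        SD[R] = 1.6514.
Step 4: R = E[R], so z = 0 with no continuity correction.
Step 5: Two-sided p-value via normal approximation = 2*(1 - Phi(|z|)) = 1.000000.
Step 6: alpha = 0.05. fail to reject H0.

R = 7, z = 0.0000, p = 1.000000, fail to reject H0.


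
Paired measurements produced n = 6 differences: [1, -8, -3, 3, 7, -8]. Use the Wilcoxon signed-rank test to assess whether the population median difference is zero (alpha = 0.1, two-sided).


Step 1: Drop any zero differences (none here) and take |d_i|.
|d| = [1, 8, 3, 3, 7, 8]
Step 2: Midrank |d_i| (ties get averaged ranks).
ranks: |1|->1, |8|->5.5, |3|->2.5, |3|->2.5, |7|->4, |8|->5.5
Step 3: Attach original signs; sum ranks with positive sign and with negative sign.
W+ = 1 + 2.5 + 4 = 7.5
W- = 5.5 + 2.5 + 5.5 = 13.5
(Check: W+ + W- = 21 should equal n(n+1)/2 = 21.)
Step 4: Test statistic W = min(W+, W-) = 7.5.
Step 5: Ties in |d|, so use the tie-corrected normal approximation.
        E[W] = n(n+1)/4 = 6*7/4 = 10.5.
        Tie groups: |d|=3 (t=2), |d|=8 (t=2); sum(t^3 - t) = 12.
        Var[W] = n(n+1)(2n+1)/24 - sum(t^3-t)/48 = 546/24 - 12/48 = 22.5.
        z = (W - E[W]) / sqrt(Var[W]) = (7.5 - 10.5) / 4.7434 = -0.6325.
        Two-sided p = 2*Phi(z) = 0.527089.
Step 6: alpha = 0.1. fail to reject H0.

W+ = 7.5, W- = 13.5, W = min = 7.5, p = 0.527089, fail to reject H0.


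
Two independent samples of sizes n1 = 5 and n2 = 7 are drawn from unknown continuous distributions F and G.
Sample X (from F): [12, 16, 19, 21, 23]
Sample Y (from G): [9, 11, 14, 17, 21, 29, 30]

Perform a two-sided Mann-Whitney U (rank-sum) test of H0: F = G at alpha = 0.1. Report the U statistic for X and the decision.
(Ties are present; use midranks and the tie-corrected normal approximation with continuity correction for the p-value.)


Step 1: Combine and sort all 12 observations; assign midranks.
sorted (value, group): (9,Y), (11,Y), (12,X), (14,Y), (16,X), (17,Y), (19,X), (21,X), (21,Y), (23,X), (29,Y), (30,Y)
ranks: 9->1, 11->2, 12->3, 14->4, 16->5, 17->6, 19->7, 21->8.5, 21->8.5, 23->10, 29->11, 30->12
Step 2: Rank sum for X: R1 = 3 + 5 + 7 + 8.5 + 10 = 33.5.
Step 3: U_X = R1 - n1(n1+1)/2 = 33.5 - 5*6/2 = 33.5 - 15 = 18.5.
       U_Y = n1*n2 - U_X = 35 - 18.5 = 16.5.
Step 4: Ties are present, so use the tie-corrected normal approximation (with continuity correction) for the p-value.
Step 5: p-value = 0.935170; compare to alpha = 0.1. fail to reject H0.

U_X = 18.5, p = 0.935170, fail to reject H0 at alpha = 0.1.


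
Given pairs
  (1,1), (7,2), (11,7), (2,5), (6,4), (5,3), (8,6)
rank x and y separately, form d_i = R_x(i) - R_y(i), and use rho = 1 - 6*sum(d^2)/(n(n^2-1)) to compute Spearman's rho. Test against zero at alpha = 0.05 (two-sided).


Step 1: Rank x and y separately (midranks; no ties here).
rank(x): 1->1, 7->5, 11->7, 2->2, 6->4, 5->3, 8->6
rank(y): 1->1, 2->2, 7->7, 5->5, 4->4, 3->3, 6->6
Step 2: d_i = R_x(i) - R_y(i); compute d_i^2.
  (1-1)^2=0, (5-2)^2=9, (7-7)^2=0, (2-5)^2=9, (4-4)^2=0, (3-3)^2=0, (6-6)^2=0
sum(d^2) = 18.
Step 3: rho = 1 - 6*18 / (7*(7^2 - 1)) = 1 - 108/336 = 0.678571.
Step 4: Under H0, t = rho * sqrt((n-2)/(1-rho^2)) = 2.0657 ~ t(5).
Step 5: Two-sided p-value from the t-distribution with 5 df = 0.093750.
Step 6: alpha = 0.05. fail to reject H0.

rho = 0.6786, p = 0.093750, fail to reject H0 at alpha = 0.05.


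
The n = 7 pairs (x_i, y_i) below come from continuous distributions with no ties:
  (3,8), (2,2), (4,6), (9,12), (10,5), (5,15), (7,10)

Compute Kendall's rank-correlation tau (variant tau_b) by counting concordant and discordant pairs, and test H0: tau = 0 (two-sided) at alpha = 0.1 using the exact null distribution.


Step 1: Enumerate the 21 unordered pairs (i,j) with i<j and classify each by sign(x_j-x_i) * sign(y_j-y_i).
  (1,2):dx=-1,dy=-6->C; (1,3):dx=+1,dy=-2->D; (1,4):dx=+6,dy=+4->C; (1,5):dx=+7,dy=-3->D
  (1,6):dx=+2,dy=+7->C; (1,7):dx=+4,dy=+2->C; (2,3):dx=+2,dy=+4->C; (2,4):dx=+7,dy=+10->C
  (2,5):dx=+8,dy=+3->C; (2,6):dx=+3,dy=+13->C; (2,7):dx=+5,dy=+8->C; (3,4):dx=+5,dy=+6->C
  (3,5):dx=+6,dy=-1->D; (3,6):dx=+1,dy=+9->C; (3,7):dx=+3,dy=+4->C; (4,5):dx=+1,dy=-7->D
  (4,6):dx=-4,dy=+3->D; (4,7):dx=-2,dy=-2->C; (5,6):dx=-5,dy=+10->D; (5,7):dx=-3,dy=+5->D
  (6,7):dx=+2,dy=-5->D
Step 2: C = 13, D = 8, total pairs = 21.
Step 3: tau = (C - D)/(n(n-1)/2) = (13 - 8)/21 = 0.238095.
Step 4: Exact two-sided p-value (enumerate n! = 5040 permutations of y under H0): p = 0.561905.
Step 5: alpha = 0.1. fail to reject H0.

tau_b = 0.2381 (C=13, D=8), p = 0.561905, fail to reject H0.


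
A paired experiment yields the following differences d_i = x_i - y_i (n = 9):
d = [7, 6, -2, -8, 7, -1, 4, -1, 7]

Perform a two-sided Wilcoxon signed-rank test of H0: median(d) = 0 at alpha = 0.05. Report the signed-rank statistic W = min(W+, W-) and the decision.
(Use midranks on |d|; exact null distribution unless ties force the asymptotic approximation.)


Step 1: Drop any zero differences (none here) and take |d_i|.
|d| = [7, 6, 2, 8, 7, 1, 4, 1, 7]
Step 2: Midrank |d_i| (ties get averaged ranks).
ranks: |7|->7, |6|->5, |2|->3, |8|->9, |7|->7, |1|->1.5, |4|->4, |1|->1.5, |7|->7
Step 3: Attach original signs; sum ranks with positive sign and with negative sign.
W+ = 7 + 5 + 7 + 4 + 7 = 30
W- = 3 + 9 + 1.5 + 1.5 = 15
(Check: W+ + W- = 45 should equal n(n+1)/2 = 45.)
Step 4: Test statistic W = min(W+, W-) = 15.
Step 5: Ties in |d|, so use the tie-corrected normal approximation.
        E[W] = n(n+1)/4 = 9*10/4 = 22.5.
        Tie groups: |d|=1 (t=2), |d|=7 (t=3); sum(t^3 - t) = 30.
        Var[W] = n(n+1)(2n+1)/24 - sum(t^3-t)/48 = 1710/24 - 30/48 = 70.625.
        z = (W - E[W]) / sqrt(Var[W]) = (15 - 22.5) / 8.4039 = -0.8924.
        Two-sided p = 2*Phi(z) = 0.372154.
Step 6: alpha = 0.05. fail to reject H0.

W+ = 30, W- = 15, W = min = 15, p = 0.372154, fail to reject H0.


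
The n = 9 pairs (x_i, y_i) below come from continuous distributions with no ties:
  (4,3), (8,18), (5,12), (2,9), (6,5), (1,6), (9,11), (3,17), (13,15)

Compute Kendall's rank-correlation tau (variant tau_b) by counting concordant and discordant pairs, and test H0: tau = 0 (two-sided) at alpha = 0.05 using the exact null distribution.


Step 1: Enumerate the 36 unordered pairs (i,j) with i<j and classify each by sign(x_j-x_i) * sign(y_j-y_i).
  (1,2):dx=+4,dy=+15->C; (1,3):dx=+1,dy=+9->C; (1,4):dx=-2,dy=+6->D; (1,5):dx=+2,dy=+2->C
  (1,6):dx=-3,dy=+3->D; (1,7):dx=+5,dy=+8->C; (1,8):dx=-1,dy=+14->D; (1,9):dx=+9,dy=+12->C
  (2,3):dx=-3,dy=-6->C; (2,4):dx=-6,dy=-9->C; (2,5):dx=-2,dy=-13->C; (2,6):dx=-7,dy=-12->C
  (2,7):dx=+1,dy=-7->D; (2,8):dx=-5,dy=-1->C; (2,9):dx=+5,dy=-3->D; (3,4):dx=-3,dy=-3->C
  (3,5):dx=+1,dy=-7->D; (3,6):dx=-4,dy=-6->C; (3,7):dx=+4,dy=-1->D; (3,8):dx=-2,dy=+5->D
  (3,9):dx=+8,dy=+3->C; (4,5):dx=+4,dy=-4->D; (4,6):dx=-1,dy=-3->C; (4,7):dx=+7,dy=+2->C
  (4,8):dx=+1,dy=+8->C; (4,9):dx=+11,dy=+6->C; (5,6):dx=-5,dy=+1->D; (5,7):dx=+3,dy=+6->C
  (5,8):dx=-3,dy=+12->D; (5,9):dx=+7,dy=+10->C; (6,7):dx=+8,dy=+5->C; (6,8):dx=+2,dy=+11->C
  (6,9):dx=+12,dy=+9->C; (7,8):dx=-6,dy=+6->D; (7,9):dx=+4,dy=+4->C; (8,9):dx=+10,dy=-2->D
Step 2: C = 23, D = 13, total pairs = 36.
Step 3: tau = (C - D)/(n(n-1)/2) = (23 - 13)/36 = 0.277778.
Step 4: Exact two-sided p-value (enumerate n! = 362880 permutations of y under H0): p = 0.358488.
Step 5: alpha = 0.05. fail to reject H0.

tau_b = 0.2778 (C=23, D=13), p = 0.358488, fail to reject H0.


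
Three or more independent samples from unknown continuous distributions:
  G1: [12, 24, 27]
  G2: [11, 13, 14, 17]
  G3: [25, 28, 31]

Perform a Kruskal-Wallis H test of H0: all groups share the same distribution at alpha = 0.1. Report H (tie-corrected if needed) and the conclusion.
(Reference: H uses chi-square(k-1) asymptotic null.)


Step 1: Combine all N = 10 observations and assign midranks.
sorted (value, group, rank): (11,G2,1), (12,G1,2), (13,G2,3), (14,G2,4), (17,G2,5), (24,G1,6), (25,G3,7), (27,G1,8), (28,G3,9), (31,G3,10)
Step 2: Sum ranks within each group.
R_1 = 16 (n_1 = 3)
R_2 = 13 (n_2 = 4)
R_3 = 26 (n_3 = 3)
Step 3: H = 12/(N(N+1)) * sum(R_i^2/n_i) - 3(N+1)
     = 12/(10*11) * (16^2/3 + 13^2/4 + 26^2/3) - 3*11
     = 0.109091 * 352.917 - 33
     = 5.500000.
Step 4: No ties, so H is used without correction.
Step 5: Under H0, H ~ chi^2(2); p-value = 0.063928.
Step 6: alpha = 0.1. reject H0.

H = 5.5000, df = 2, p = 0.063928, reject H0.


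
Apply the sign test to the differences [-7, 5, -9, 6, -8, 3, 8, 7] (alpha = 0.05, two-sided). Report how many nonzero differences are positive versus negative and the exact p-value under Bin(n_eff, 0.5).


Step 1: Discard zero differences. Original n = 8; n_eff = number of nonzero differences = 8.
Nonzero differences (with sign): -7, +5, -9, +6, -8, +3, +8, +7
Step 2: Count signs: positive = 5, negative = 3.
Step 3: Under H0: P(positive) = 0.5, so the number of positives S ~ Bin(8, 0.5).
Step 4: Two-sided exact p-value = sum of Bin(8,0.5) probabilities at or below the observed probability = 0.726562.
Step 5: alpha = 0.05. fail to reject H0.

n_eff = 8, pos = 5, neg = 3, p = 0.726562, fail to reject H0.


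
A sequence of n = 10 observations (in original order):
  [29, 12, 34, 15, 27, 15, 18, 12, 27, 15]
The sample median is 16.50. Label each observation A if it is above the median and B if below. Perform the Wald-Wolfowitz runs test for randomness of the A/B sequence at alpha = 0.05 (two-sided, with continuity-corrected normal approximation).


Step 1: Compute median = 16.50; label A = above, B = below.
Labels in order: ABABABABAB  (n_A = 5, n_B = 5)
Step 2: Count runs R = 10.
Step 3: Under H0 (random ordering), E[R] = 2*n_A*n_B/(n_A+n_B) + 1 = 2*5*5/10 + 1 = 6.0000.
        Var[R] = 2*n_A*n_B*(2*n_A*n_B - n_A - n_B) / ((n_A+n_B)^2 * (n_A+n_B-1)) = 2000/900 = 2.2222.
        SD[R] = 1.4907.
Step 4: Continuity-corrected z = (R - 0.5 - E[R]) / SD[R] = (10 - 0.5 - 6.0000) / 1.4907 = 2.3479.
Step 5: Two-sided p-value via normal approximation = 2*(1 - Phi(|z|)) = 0.018881.
Step 6: alpha = 0.05. reject H0.

R = 10, z = 2.3479, p = 0.018881, reject H0.


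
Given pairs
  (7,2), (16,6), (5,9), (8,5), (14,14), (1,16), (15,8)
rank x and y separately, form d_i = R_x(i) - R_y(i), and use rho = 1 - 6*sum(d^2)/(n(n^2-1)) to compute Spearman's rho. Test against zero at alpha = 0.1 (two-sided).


Step 1: Rank x and y separately (midranks; no ties here).
rank(x): 7->3, 16->7, 5->2, 8->4, 14->5, 1->1, 15->6
rank(y): 2->1, 6->3, 9->5, 5->2, 14->6, 16->7, 8->4
Step 2: d_i = R_x(i) - R_y(i); compute d_i^2.
  (3-1)^2=4, (7-3)^2=16, (2-5)^2=9, (4-2)^2=4, (5-6)^2=1, (1-7)^2=36, (6-4)^2=4
sum(d^2) = 74.
Step 3: rho = 1 - 6*74 / (7*(7^2 - 1)) = 1 - 444/336 = -0.321429.
Step 4: Under H0, t = rho * sqrt((n-2)/(1-rho^2)) = -0.7590 ~ t(5).
Step 5: Two-sided p-value from the t-distribution with 5 df = 0.482072.
Step 6: alpha = 0.1. fail to reject H0.

rho = -0.3214, p = 0.482072, fail to reject H0 at alpha = 0.1.


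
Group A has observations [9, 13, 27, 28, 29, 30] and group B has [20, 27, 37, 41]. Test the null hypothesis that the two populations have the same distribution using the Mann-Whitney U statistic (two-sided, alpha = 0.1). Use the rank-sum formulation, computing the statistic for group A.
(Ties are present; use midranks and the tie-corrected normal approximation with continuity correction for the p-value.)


Step 1: Combine and sort all 10 observations; assign midranks.
sorted (value, group): (9,X), (13,X), (20,Y), (27,X), (27,Y), (28,X), (29,X), (30,X), (37,Y), (41,Y)
ranks: 9->1, 13->2, 20->3, 27->4.5, 27->4.5, 28->6, 29->7, 30->8, 37->9, 41->10
Step 2: Rank sum for X: R1 = 1 + 2 + 4.5 + 6 + 7 + 8 = 28.5.
Step 3: U_X = R1 - n1(n1+1)/2 = 28.5 - 6*7/2 = 28.5 - 21 = 7.5.
       U_Y = n1*n2 - U_X = 24 - 7.5 = 16.5.
Step 4: Ties are present, so use the tie-corrected normal approximation (with continuity correction) for the p-value.
Step 5: p-value = 0.392330; compare to alpha = 0.1. fail to reject H0.

U_X = 7.5, p = 0.392330, fail to reject H0 at alpha = 0.1.


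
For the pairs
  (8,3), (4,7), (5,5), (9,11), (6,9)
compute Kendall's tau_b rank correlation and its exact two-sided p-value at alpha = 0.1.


Step 1: Enumerate the 10 unordered pairs (i,j) with i<j and classify each by sign(x_j-x_i) * sign(y_j-y_i).
  (1,2):dx=-4,dy=+4->D; (1,3):dx=-3,dy=+2->D; (1,4):dx=+1,dy=+8->C; (1,5):dx=-2,dy=+6->D
  (2,3):dx=+1,dy=-2->D; (2,4):dx=+5,dy=+4->C; (2,5):dx=+2,dy=+2->C; (3,4):dx=+4,dy=+6->C
  (3,5):dx=+1,dy=+4->C; (4,5):dx=-3,dy=-2->C
Step 2: C = 6, D = 4, total pairs = 10.
Step 3: tau = (C - D)/(n(n-1)/2) = (6 - 4)/10 = 0.200000.
Step 4: Exact two-sided p-value (enumerate n! = 120 permutations of y under H0): p = 0.816667.
Step 5: alpha = 0.1. fail to reject H0.

tau_b = 0.2000 (C=6, D=4), p = 0.816667, fail to reject H0.


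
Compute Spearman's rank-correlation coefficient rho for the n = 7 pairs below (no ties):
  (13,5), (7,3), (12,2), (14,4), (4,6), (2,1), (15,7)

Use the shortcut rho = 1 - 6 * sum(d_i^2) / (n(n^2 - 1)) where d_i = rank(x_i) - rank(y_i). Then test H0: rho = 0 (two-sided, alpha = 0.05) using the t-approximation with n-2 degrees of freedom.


Step 1: Rank x and y separately (midranks; no ties here).
rank(x): 13->5, 7->3, 12->4, 14->6, 4->2, 2->1, 15->7
rank(y): 5->5, 3->3, 2->2, 4->4, 6->6, 1->1, 7->7
Step 2: d_i = R_x(i) - R_y(i); compute d_i^2.
  (5-5)^2=0, (3-3)^2=0, (4-2)^2=4, (6-4)^2=4, (2-6)^2=16, (1-1)^2=0, (7-7)^2=0
sum(d^2) = 24.
Step 3: rho = 1 - 6*24 / (7*(7^2 - 1)) = 1 - 144/336 = 0.571429.
Step 4: Under H0, t = rho * sqrt((n-2)/(1-rho^2)) = 1.5570 ~ t(5).
Step 5: Two-sided p-value from the t-distribution with 5 df = 0.180202.
Step 6: alpha = 0.05. fail to reject H0.

rho = 0.5714, p = 0.180202, fail to reject H0 at alpha = 0.05.


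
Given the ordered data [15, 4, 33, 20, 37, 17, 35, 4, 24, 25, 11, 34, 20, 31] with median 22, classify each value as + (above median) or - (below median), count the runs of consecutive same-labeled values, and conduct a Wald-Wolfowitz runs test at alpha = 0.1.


Step 1: Compute median = 22; label A = above, B = below.
Labels in order: BBABABABAABABA  (n_A = 7, n_B = 7)
Step 2: Count runs R = 12.
Step 3: Under H0 (random ordering), E[R] = 2*n_A*n_B/(n_A+n_B) + 1 = 2*7*7/14 + 1 = 8.0000.
        Var[R] = 2*n_A*n_B*(2*n_A*n_B - n_A - n_B) / ((n_A+n_B)^2 * (n_A+n_B-1)) = 8232/2548 = 3.2308.
        SD[R] = 1.7974.
Step 4: Continuity-corrected z = (R - 0.5 - E[R]) / SD[R] = (12 - 0.5 - 8.0000) / 1.7974 = 1.9472.
Step 5: Two-sided p-value via normal approximation = 2*(1 - Phi(|z|)) = 0.051508.
Step 6: alpha = 0.1. reject H0.

R = 12, z = 1.9472, p = 0.051508, reject H0.


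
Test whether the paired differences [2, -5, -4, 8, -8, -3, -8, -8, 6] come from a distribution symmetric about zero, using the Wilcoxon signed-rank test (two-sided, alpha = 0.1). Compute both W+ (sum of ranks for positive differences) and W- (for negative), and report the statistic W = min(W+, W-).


Step 1: Drop any zero differences (none here) and take |d_i|.
|d| = [2, 5, 4, 8, 8, 3, 8, 8, 6]
Step 2: Midrank |d_i| (ties get averaged ranks).
ranks: |2|->1, |5|->4, |4|->3, |8|->7.5, |8|->7.5, |3|->2, |8|->7.5, |8|->7.5, |6|->5
Step 3: Attach original signs; sum ranks with positive sign and with negative sign.
W+ = 1 + 7.5 + 5 = 13.5
W- = 4 + 3 + 7.5 + 2 + 7.5 + 7.5 = 31.5
(Check: W+ + W- = 45 should equal n(n+1)/2 = 45.)
Step 4: Test statistic W = min(W+, W-) = 13.5.
Step 5: Ties in |d|, so use the tie-corrected normal approximation.
        E[W] = n(n+1)/4 = 9*10/4 = 22.5.
        Tie groups: |d|=8 (t=4); sum(t^3 - t) = 60.
        Var[W] = n(n+1)(2n+1)/24 - sum(t^3-t)/48 = 1710/24 - 60/48 = 70.
        z = (W - E[W]) / sqrt(Var[W]) = (13.5 - 22.5) / 8.3666 = -1.0757.
        Two-sided p = 2*Phi(z) = 0.282059.
Step 6: alpha = 0.1. fail to reject H0.

W+ = 13.5, W- = 31.5, W = min = 13.5, p = 0.282059, fail to reject H0.


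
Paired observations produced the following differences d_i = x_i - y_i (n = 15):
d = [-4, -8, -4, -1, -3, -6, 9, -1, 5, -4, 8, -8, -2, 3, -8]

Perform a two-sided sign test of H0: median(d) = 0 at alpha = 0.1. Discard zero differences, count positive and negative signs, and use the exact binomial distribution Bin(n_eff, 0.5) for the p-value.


Step 1: Discard zero differences. Original n = 15; n_eff = number of nonzero differences = 15.
Nonzero differences (with sign): -4, -8, -4, -1, -3, -6, +9, -1, +5, -4, +8, -8, -2, +3, -8
Step 2: Count signs: positive = 4, negative = 11.
Step 3: Under H0: P(positive) = 0.5, so the number of positives S ~ Bin(15, 0.5).
Step 4: Two-sided exact p-value = sum of Bin(15,0.5) probabilities at or below the observed probability = 0.118469.
Step 5: alpha = 0.1. fail to reject H0.

n_eff = 15, pos = 4, neg = 11, p = 0.118469, fail to reject H0.


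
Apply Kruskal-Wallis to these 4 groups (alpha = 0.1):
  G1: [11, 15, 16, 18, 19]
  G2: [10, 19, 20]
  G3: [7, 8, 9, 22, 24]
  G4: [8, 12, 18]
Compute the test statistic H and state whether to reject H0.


Step 1: Combine all N = 16 observations and assign midranks.
sorted (value, group, rank): (7,G3,1), (8,G3,2.5), (8,G4,2.5), (9,G3,4), (10,G2,5), (11,G1,6), (12,G4,7), (15,G1,8), (16,G1,9), (18,G1,10.5), (18,G4,10.5), (19,G1,12.5), (19,G2,12.5), (20,G2,14), (22,G3,15), (24,G3,16)
Step 2: Sum ranks within each group.
R_1 = 46 (n_1 = 5)
R_2 = 31.5 (n_2 = 3)
R_3 = 38.5 (n_3 = 5)
R_4 = 20 (n_4 = 3)
Step 3: H = 12/(N(N+1)) * sum(R_i^2/n_i) - 3(N+1)
     = 12/(16*17) * (46^2/5 + 31.5^2/3 + 38.5^2/5 + 20^2/3) - 3*17
     = 0.044118 * 1183.73 - 51
     = 1.223529.
Step 4: Ties present; correction factor C = 1 - 18/(16^3 - 16) = 0.995588. Corrected H = 1.223529 / 0.995588 = 1.228951.
Step 5: Under H0, H ~ chi^2(3); p-value = 0.746069.
Step 6: alpha = 0.1. fail to reject H0.

H = 1.2290, df = 3, p = 0.746069, fail to reject H0.


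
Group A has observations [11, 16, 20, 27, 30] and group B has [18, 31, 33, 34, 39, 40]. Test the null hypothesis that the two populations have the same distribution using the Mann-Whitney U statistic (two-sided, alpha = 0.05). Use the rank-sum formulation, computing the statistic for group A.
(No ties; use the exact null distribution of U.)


Step 1: Combine and sort all 11 observations; assign midranks.
sorted (value, group): (11,X), (16,X), (18,Y), (20,X), (27,X), (30,X), (31,Y), (33,Y), (34,Y), (39,Y), (40,Y)
ranks: 11->1, 16->2, 18->3, 20->4, 27->5, 30->6, 31->7, 33->8, 34->9, 39->10, 40->11
Step 2: Rank sum for X: R1 = 1 + 2 + 4 + 5 + 6 = 18.
Step 3: U_X = R1 - n1(n1+1)/2 = 18 - 5*6/2 = 18 - 15 = 3.
       U_Y = n1*n2 - U_X = 30 - 3 = 27.
Step 4: No ties, so the exact null distribution of U (based on enumerating the C(11,5) = 462 equally likely rank assignments) gives the two-sided p-value.
Step 5: p-value = 0.030303; compare to alpha = 0.05. reject H0.

U_X = 3, p = 0.030303, reject H0 at alpha = 0.05.


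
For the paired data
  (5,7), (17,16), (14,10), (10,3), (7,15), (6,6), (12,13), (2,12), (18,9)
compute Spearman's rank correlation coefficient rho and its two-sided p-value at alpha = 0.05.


Step 1: Rank x and y separately (midranks; no ties here).
rank(x): 5->2, 17->8, 14->7, 10->5, 7->4, 6->3, 12->6, 2->1, 18->9
rank(y): 7->3, 16->9, 10->5, 3->1, 15->8, 6->2, 13->7, 12->6, 9->4
Step 2: d_i = R_x(i) - R_y(i); compute d_i^2.
  (2-3)^2=1, (8-9)^2=1, (7-5)^2=4, (5-1)^2=16, (4-8)^2=16, (3-2)^2=1, (6-7)^2=1, (1-6)^2=25, (9-4)^2=25
sum(d^2) = 90.
Step 3: rho = 1 - 6*90 / (9*(9^2 - 1)) = 1 - 540/720 = 0.250000.
Step 4: Under H0, t = rho * sqrt((n-2)/(1-rho^2)) = 0.6831 ~ t(7).
Step 5: Two-sided p-value from the t-distribution with 7 df = 0.516490.
Step 6: alpha = 0.05. fail to reject H0.

rho = 0.2500, p = 0.516490, fail to reject H0 at alpha = 0.05.


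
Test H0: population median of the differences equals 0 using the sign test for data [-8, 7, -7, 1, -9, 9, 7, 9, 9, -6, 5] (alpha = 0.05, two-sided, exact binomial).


Step 1: Discard zero differences. Original n = 11; n_eff = number of nonzero differences = 11.
Nonzero differences (with sign): -8, +7, -7, +1, -9, +9, +7, +9, +9, -6, +5
Step 2: Count signs: positive = 7, negative = 4.
Step 3: Under H0: P(positive) = 0.5, so the number of positives S ~ Bin(11, 0.5).
Step 4: Two-sided exact p-value = sum of Bin(11,0.5) probabilities at or below the observed probability = 0.548828.
Step 5: alpha = 0.05. fail to reject H0.

n_eff = 11, pos = 7, neg = 4, p = 0.548828, fail to reject H0.


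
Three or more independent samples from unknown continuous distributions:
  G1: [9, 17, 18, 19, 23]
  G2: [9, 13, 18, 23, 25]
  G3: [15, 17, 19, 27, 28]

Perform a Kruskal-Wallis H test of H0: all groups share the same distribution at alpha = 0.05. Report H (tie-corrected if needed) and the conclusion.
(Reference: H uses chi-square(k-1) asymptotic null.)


Step 1: Combine all N = 15 observations and assign midranks.
sorted (value, group, rank): (9,G1,1.5), (9,G2,1.5), (13,G2,3), (15,G3,4), (17,G1,5.5), (17,G3,5.5), (18,G1,7.5), (18,G2,7.5), (19,G1,9.5), (19,G3,9.5), (23,G1,11.5), (23,G2,11.5), (25,G2,13), (27,G3,14), (28,G3,15)
Step 2: Sum ranks within each group.
R_1 = 35.5 (n_1 = 5)
R_2 = 36.5 (n_2 = 5)
R_3 = 48 (n_3 = 5)
Step 3: H = 12/(N(N+1)) * sum(R_i^2/n_i) - 3(N+1)
     = 12/(15*16) * (35.5^2/5 + 36.5^2/5 + 48^2/5) - 3*16
     = 0.050000 * 979.3 - 48
     = 0.965000.
Step 4: Ties present; correction factor C = 1 - 30/(15^3 - 15) = 0.991071. Corrected H = 0.965000 / 0.991071 = 0.973694.
Step 5: Under H0, H ~ chi^2(2); p-value = 0.614561.
Step 6: alpha = 0.05. fail to reject H0.

H = 0.9737, df = 2, p = 0.614561, fail to reject H0.


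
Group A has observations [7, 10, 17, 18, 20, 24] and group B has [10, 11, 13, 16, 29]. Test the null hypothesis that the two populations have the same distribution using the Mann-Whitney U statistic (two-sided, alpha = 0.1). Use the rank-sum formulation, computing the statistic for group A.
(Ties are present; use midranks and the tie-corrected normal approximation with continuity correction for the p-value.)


Step 1: Combine and sort all 11 observations; assign midranks.
sorted (value, group): (7,X), (10,X), (10,Y), (11,Y), (13,Y), (16,Y), (17,X), (18,X), (20,X), (24,X), (29,Y)
ranks: 7->1, 10->2.5, 10->2.5, 11->4, 13->5, 16->6, 17->7, 18->8, 20->9, 24->10, 29->11
Step 2: Rank sum for X: R1 = 1 + 2.5 + 7 + 8 + 9 + 10 = 37.5.
Step 3: U_X = R1 - n1(n1+1)/2 = 37.5 - 6*7/2 = 37.5 - 21 = 16.5.
       U_Y = n1*n2 - U_X = 30 - 16.5 = 13.5.
Step 4: Ties are present, so use the tie-corrected normal approximation (with continuity correction) for the p-value.
Step 5: p-value = 0.854805; compare to alpha = 0.1. fail to reject H0.

U_X = 16.5, p = 0.854805, fail to reject H0 at alpha = 0.1.


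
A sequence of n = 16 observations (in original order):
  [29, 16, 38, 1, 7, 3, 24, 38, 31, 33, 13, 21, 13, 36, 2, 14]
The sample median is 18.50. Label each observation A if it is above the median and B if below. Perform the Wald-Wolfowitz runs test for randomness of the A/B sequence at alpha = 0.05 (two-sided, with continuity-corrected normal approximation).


Step 1: Compute median = 18.50; label A = above, B = below.
Labels in order: ABABBBAAAABABABB  (n_A = 8, n_B = 8)
Step 2: Count runs R = 10.
Step 3: Under H0 (random ordering), E[R] = 2*n_A*n_B/(n_A+n_B) + 1 = 2*8*8/16 + 1 = 9.0000.
        Var[R] = 2*n_A*n_B*(2*n_A*n_B - n_A - n_B) / ((n_A+n_B)^2 * (n_A+n_B-1)) = 14336/3840 = 3.7333.
        SD[R] = 1.9322.
Step 4: Continuity-corrected z = (R - 0.5 - E[R]) / SD[R] = (10 - 0.5 - 9.0000) / 1.9322 = 0.2588.
Step 5: Two-sided p-value via normal approximation = 2*(1 - Phi(|z|)) = 0.795809.
Step 6: alpha = 0.05. fail to reject H0.

R = 10, z = 0.2588, p = 0.795809, fail to reject H0.


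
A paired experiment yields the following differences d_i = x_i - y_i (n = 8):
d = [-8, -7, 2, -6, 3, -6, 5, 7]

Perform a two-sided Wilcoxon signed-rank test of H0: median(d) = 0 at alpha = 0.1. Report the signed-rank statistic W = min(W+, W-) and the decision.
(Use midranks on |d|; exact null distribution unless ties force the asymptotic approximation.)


Step 1: Drop any zero differences (none here) and take |d_i|.
|d| = [8, 7, 2, 6, 3, 6, 5, 7]
Step 2: Midrank |d_i| (ties get averaged ranks).
ranks: |8|->8, |7|->6.5, |2|->1, |6|->4.5, |3|->2, |6|->4.5, |5|->3, |7|->6.5
Step 3: Attach original signs; sum ranks with positive sign and with negative sign.
W+ = 1 + 2 + 3 + 6.5 = 12.5
W- = 8 + 6.5 + 4.5 + 4.5 = 23.5
(Check: W+ + W- = 36 should equal n(n+1)/2 = 36.)
Step 4: Test statistic W = min(W+, W-) = 12.5.
Step 5: Ties in |d|, so use the tie-corrected normal approximation.
        E[W] = n(n+1)/4 = 8*9/4 = 18.
        Tie groups: |d|=6 (t=2), |d|=7 (t=2); sum(t^3 - t) = 12.
        Var[W] = n(n+1)(2n+1)/24 - sum(t^3-t)/48 = 1224/24 - 12/48 = 50.75.
        z = (W - E[W]) / sqrt(Var[W]) = (12.5 - 18) / 7.1239 = -0.7720.
        Two-sided p = 2*Phi(z) = 0.440086.
Step 6: alpha = 0.1. fail to reject H0.

W+ = 12.5, W- = 23.5, W = min = 12.5, p = 0.440086, fail to reject H0.


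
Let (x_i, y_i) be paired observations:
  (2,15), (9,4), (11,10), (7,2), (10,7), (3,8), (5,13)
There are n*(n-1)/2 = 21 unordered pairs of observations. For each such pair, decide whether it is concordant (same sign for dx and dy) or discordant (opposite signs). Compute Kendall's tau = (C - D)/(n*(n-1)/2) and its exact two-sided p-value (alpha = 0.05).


Step 1: Enumerate the 21 unordered pairs (i,j) with i<j and classify each by sign(x_j-x_i) * sign(y_j-y_i).
  (1,2):dx=+7,dy=-11->D; (1,3):dx=+9,dy=-5->D; (1,4):dx=+5,dy=-13->D; (1,5):dx=+8,dy=-8->D
  (1,6):dx=+1,dy=-7->D; (1,7):dx=+3,dy=-2->D; (2,3):dx=+2,dy=+6->C; (2,4):dx=-2,dy=-2->C
  (2,5):dx=+1,dy=+3->C; (2,6):dx=-6,dy=+4->D; (2,7):dx=-4,dy=+9->D; (3,4):dx=-4,dy=-8->C
  (3,5):dx=-1,dy=-3->C; (3,6):dx=-8,dy=-2->C; (3,7):dx=-6,dy=+3->D; (4,5):dx=+3,dy=+5->C
  (4,6):dx=-4,dy=+6->D; (4,7):dx=-2,dy=+11->D; (5,6):dx=-7,dy=+1->D; (5,7):dx=-5,dy=+6->D
  (6,7):dx=+2,dy=+5->C
Step 2: C = 8, D = 13, total pairs = 21.
Step 3: tau = (C - D)/(n(n-1)/2) = (8 - 13)/21 = -0.238095.
Step 4: Exact two-sided p-value (enumerate n! = 5040 permutations of y under H0): p = 0.561905.
Step 5: alpha = 0.05. fail to reject H0.

tau_b = -0.2381 (C=8, D=13), p = 0.561905, fail to reject H0.


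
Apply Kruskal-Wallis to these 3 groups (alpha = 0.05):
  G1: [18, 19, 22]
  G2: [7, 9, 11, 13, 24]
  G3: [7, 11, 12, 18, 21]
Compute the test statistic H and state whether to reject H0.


Step 1: Combine all N = 13 observations and assign midranks.
sorted (value, group, rank): (7,G2,1.5), (7,G3,1.5), (9,G2,3), (11,G2,4.5), (11,G3,4.5), (12,G3,6), (13,G2,7), (18,G1,8.5), (18,G3,8.5), (19,G1,10), (21,G3,11), (22,G1,12), (24,G2,13)
Step 2: Sum ranks within each group.
R_1 = 30.5 (n_1 = 3)
R_2 = 29 (n_2 = 5)
R_3 = 31.5 (n_3 = 5)
Step 3: H = 12/(N(N+1)) * sum(R_i^2/n_i) - 3(N+1)
     = 12/(13*14) * (30.5^2/3 + 29^2/5 + 31.5^2/5) - 3*14
     = 0.065934 * 676.733 - 42
     = 2.619780.
Step 4: Ties present; correction factor C = 1 - 18/(13^3 - 13) = 0.991758. Corrected H = 2.619780 / 0.991758 = 2.641551.
Step 5: Under H0, H ~ chi^2(2); p-value = 0.266928.
Step 6: alpha = 0.05. fail to reject H0.

H = 2.6416, df = 2, p = 0.266928, fail to reject H0.


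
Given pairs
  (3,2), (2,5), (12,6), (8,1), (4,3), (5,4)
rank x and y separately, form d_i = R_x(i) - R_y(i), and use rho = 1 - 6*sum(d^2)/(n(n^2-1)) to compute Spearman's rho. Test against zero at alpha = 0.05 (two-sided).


Step 1: Rank x and y separately (midranks; no ties here).
rank(x): 3->2, 2->1, 12->6, 8->5, 4->3, 5->4
rank(y): 2->2, 5->5, 6->6, 1->1, 3->3, 4->4
Step 2: d_i = R_x(i) - R_y(i); compute d_i^2.
  (2-2)^2=0, (1-5)^2=16, (6-6)^2=0, (5-1)^2=16, (3-3)^2=0, (4-4)^2=0
sum(d^2) = 32.
Step 3: rho = 1 - 6*32 / (6*(6^2 - 1)) = 1 - 192/210 = 0.085714.
Step 4: Under H0, t = rho * sqrt((n-2)/(1-rho^2)) = 0.1721 ~ t(4).
Step 5: Two-sided p-value from the t-distribution with 4 df = 0.871743.
Step 6: alpha = 0.05. fail to reject H0.

rho = 0.0857, p = 0.871743, fail to reject H0 at alpha = 0.05.


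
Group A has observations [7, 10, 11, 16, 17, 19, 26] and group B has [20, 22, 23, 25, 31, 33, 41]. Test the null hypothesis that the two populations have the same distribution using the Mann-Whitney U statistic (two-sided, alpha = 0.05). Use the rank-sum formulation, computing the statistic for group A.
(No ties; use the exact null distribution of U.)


Step 1: Combine and sort all 14 observations; assign midranks.
sorted (value, group): (7,X), (10,X), (11,X), (16,X), (17,X), (19,X), (20,Y), (22,Y), (23,Y), (25,Y), (26,X), (31,Y), (33,Y), (41,Y)
ranks: 7->1, 10->2, 11->3, 16->4, 17->5, 19->6, 20->7, 22->8, 23->9, 25->10, 26->11, 31->12, 33->13, 41->14
Step 2: Rank sum for X: R1 = 1 + 2 + 3 + 4 + 5 + 6 + 11 = 32.
Step 3: U_X = R1 - n1(n1+1)/2 = 32 - 7*8/2 = 32 - 28 = 4.
       U_Y = n1*n2 - U_X = 49 - 4 = 45.
Step 4: No ties, so the exact null distribution of U (based on enumerating the C(14,7) = 3432 equally likely rank assignments) gives the two-sided p-value.
Step 5: p-value = 0.006993; compare to alpha = 0.05. reject H0.

U_X = 4, p = 0.006993, reject H0 at alpha = 0.05.


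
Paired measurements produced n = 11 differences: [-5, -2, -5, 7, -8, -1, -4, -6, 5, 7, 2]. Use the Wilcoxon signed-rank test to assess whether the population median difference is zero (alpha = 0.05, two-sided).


Step 1: Drop any zero differences (none here) and take |d_i|.
|d| = [5, 2, 5, 7, 8, 1, 4, 6, 5, 7, 2]
Step 2: Midrank |d_i| (ties get averaged ranks).
ranks: |5|->6, |2|->2.5, |5|->6, |7|->9.5, |8|->11, |1|->1, |4|->4, |6|->8, |5|->6, |7|->9.5, |2|->2.5
Step 3: Attach original signs; sum ranks with positive sign and with negative sign.
W+ = 9.5 + 6 + 9.5 + 2.5 = 27.5
W- = 6 + 2.5 + 6 + 11 + 1 + 4 + 8 = 38.5
(Check: W+ + W- = 66 should equal n(n+1)/2 = 66.)
Step 4: Test statistic W = min(W+, W-) = 27.5.
Step 5: Ties in |d|, so use the tie-corrected normal approximation.
        E[W] = n(n+1)/4 = 11*12/4 = 33.
        Tie groups: |d|=2 (t=2), |d|=5 (t=3), |d|=7 (t=2); sum(t^3 - t) = 36.
        Var[W] = n(n+1)(2n+1)/24 - sum(t^3-t)/48 = 3036/24 - 36/48 = 125.75.
        z = (W - E[W]) / sqrt(Var[W]) = (27.5 - 33) / 11.2138 = -0.4905.
        Two-sided p = 2*Phi(z) = 0.623804.
Step 6: alpha = 0.05. fail to reject H0.

W+ = 27.5, W- = 38.5, W = min = 27.5, p = 0.623804, fail to reject H0.


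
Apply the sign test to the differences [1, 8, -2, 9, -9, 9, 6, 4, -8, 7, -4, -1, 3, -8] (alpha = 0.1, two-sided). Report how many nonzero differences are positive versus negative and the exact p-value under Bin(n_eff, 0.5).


Step 1: Discard zero differences. Original n = 14; n_eff = number of nonzero differences = 14.
Nonzero differences (with sign): +1, +8, -2, +9, -9, +9, +6, +4, -8, +7, -4, -1, +3, -8
Step 2: Count signs: positive = 8, negative = 6.
Step 3: Under H0: P(positive) = 0.5, so the number of positives S ~ Bin(14, 0.5).
Step 4: Two-sided exact p-value = sum of Bin(14,0.5) probabilities at or below the observed probability = 0.790527.
Step 5: alpha = 0.1. fail to reject H0.

n_eff = 14, pos = 8, neg = 6, p = 0.790527, fail to reject H0.


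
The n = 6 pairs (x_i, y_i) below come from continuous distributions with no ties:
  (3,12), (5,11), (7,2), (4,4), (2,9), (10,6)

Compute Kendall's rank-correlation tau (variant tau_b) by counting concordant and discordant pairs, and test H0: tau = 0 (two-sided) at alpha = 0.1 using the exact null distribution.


Step 1: Enumerate the 15 unordered pairs (i,j) with i<j and classify each by sign(x_j-x_i) * sign(y_j-y_i).
  (1,2):dx=+2,dy=-1->D; (1,3):dx=+4,dy=-10->D; (1,4):dx=+1,dy=-8->D; (1,5):dx=-1,dy=-3->C
  (1,6):dx=+7,dy=-6->D; (2,3):dx=+2,dy=-9->D; (2,4):dx=-1,dy=-7->C; (2,5):dx=-3,dy=-2->C
  (2,6):dx=+5,dy=-5->D; (3,4):dx=-3,dy=+2->D; (3,5):dx=-5,dy=+7->D; (3,6):dx=+3,dy=+4->C
  (4,5):dx=-2,dy=+5->D; (4,6):dx=+6,dy=+2->C; (5,6):dx=+8,dy=-3->D
Step 2: C = 5, D = 10, total pairs = 15.
Step 3: tau = (C - D)/(n(n-1)/2) = (5 - 10)/15 = -0.333333.
Step 4: Exact two-sided p-value (enumerate n! = 720 permutations of y under H0): p = 0.469444.
Step 5: alpha = 0.1. fail to reject H0.

tau_b = -0.3333 (C=5, D=10), p = 0.469444, fail to reject H0.


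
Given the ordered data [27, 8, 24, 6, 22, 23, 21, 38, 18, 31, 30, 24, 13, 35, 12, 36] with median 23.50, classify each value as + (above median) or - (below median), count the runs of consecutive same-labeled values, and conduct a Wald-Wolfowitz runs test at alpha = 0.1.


Step 1: Compute median = 23.50; label A = above, B = below.
Labels in order: ABABBBBABAAABABA  (n_A = 8, n_B = 8)
Step 2: Count runs R = 11.
Step 3: Under H0 (random ordering), E[R] = 2*n_A*n_B/(n_A+n_B) + 1 = 2*8*8/16 + 1 = 9.0000.
        Var[R] = 2*n_A*n_B*(2*n_A*n_B - n_A - n_B) / ((n_A+n_B)^2 * (n_A+n_B-1)) = 14336/3840 = 3.7333.
        SD[R] = 1.9322.
Step 4: Continuity-corrected z = (R - 0.5 - E[R]) / SD[R] = (11 - 0.5 - 9.0000) / 1.9322 = 0.7763.
Step 5: Two-sided p-value via normal approximation = 2*(1 - Phi(|z|)) = 0.437558.
Step 6: alpha = 0.1. fail to reject H0.

R = 11, z = 0.7763, p = 0.437558, fail to reject H0.


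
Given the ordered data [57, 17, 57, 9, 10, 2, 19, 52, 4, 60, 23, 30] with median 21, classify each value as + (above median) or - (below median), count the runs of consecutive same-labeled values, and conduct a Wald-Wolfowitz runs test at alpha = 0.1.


Step 1: Compute median = 21; label A = above, B = below.
Labels in order: ABABBBBABAAA  (n_A = 6, n_B = 6)
Step 2: Count runs R = 7.
Step 3: Under H0 (random ordering), E[R] = 2*n_A*n_B/(n_A+n_B) + 1 = 2*6*6/12 + 1 = 7.0000.
        Var[R] = 2*n_A*n_B*(2*n_A*n_B - n_A - n_B) / ((n_A+n_B)^2 * (n_A+n_B-1)) = 4320/1584 = 2.7273.
        SD[R] = 1.6514.
Step 4: R = E[R], so z = 0 with no continuity correction.
Step 5: Two-sided p-value via normal approximation = 2*(1 - Phi(|z|)) = 1.000000.
Step 6: alpha = 0.1. fail to reject H0.

R = 7, z = 0.0000, p = 1.000000, fail to reject H0.


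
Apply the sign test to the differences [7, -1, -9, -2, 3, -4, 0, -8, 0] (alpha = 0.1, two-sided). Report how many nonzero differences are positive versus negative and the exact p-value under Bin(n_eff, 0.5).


Step 1: Discard zero differences. Original n = 9; n_eff = number of nonzero differences = 7.
Nonzero differences (with sign): +7, -1, -9, -2, +3, -4, -8
Step 2: Count signs: positive = 2, negative = 5.
Step 3: Under H0: P(positive) = 0.5, so the number of positives S ~ Bin(7, 0.5).
Step 4: Two-sided exact p-value = sum of Bin(7,0.5) probabilities at or below the observed probability = 0.453125.
Step 5: alpha = 0.1. fail to reject H0.

n_eff = 7, pos = 2, neg = 5, p = 0.453125, fail to reject H0.


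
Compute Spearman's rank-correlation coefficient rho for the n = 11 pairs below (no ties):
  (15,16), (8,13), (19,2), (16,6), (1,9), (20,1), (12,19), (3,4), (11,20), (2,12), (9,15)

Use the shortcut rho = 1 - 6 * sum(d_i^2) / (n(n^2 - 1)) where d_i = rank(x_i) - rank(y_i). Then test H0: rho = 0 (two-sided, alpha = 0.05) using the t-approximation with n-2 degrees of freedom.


Step 1: Rank x and y separately (midranks; no ties here).
rank(x): 15->8, 8->4, 19->10, 16->9, 1->1, 20->11, 12->7, 3->3, 11->6, 2->2, 9->5
rank(y): 16->9, 13->7, 2->2, 6->4, 9->5, 1->1, 19->10, 4->3, 20->11, 12->6, 15->8
Step 2: d_i = R_x(i) - R_y(i); compute d_i^2.
  (8-9)^2=1, (4-7)^2=9, (10-2)^2=64, (9-4)^2=25, (1-5)^2=16, (11-1)^2=100, (7-10)^2=9, (3-3)^2=0, (6-11)^2=25, (2-6)^2=16, (5-8)^2=9
sum(d^2) = 274.
Step 3: rho = 1 - 6*274 / (11*(11^2 - 1)) = 1 - 1644/1320 = -0.245455.
Step 4: Under H0, t = rho * sqrt((n-2)/(1-rho^2)) = -0.7596 ~ t(9).
Step 5: Two-sided p-value from the t-distribution with 9 df = 0.466922.
Step 6: alpha = 0.05. fail to reject H0.

rho = -0.2455, p = 0.466922, fail to reject H0 at alpha = 0.05.


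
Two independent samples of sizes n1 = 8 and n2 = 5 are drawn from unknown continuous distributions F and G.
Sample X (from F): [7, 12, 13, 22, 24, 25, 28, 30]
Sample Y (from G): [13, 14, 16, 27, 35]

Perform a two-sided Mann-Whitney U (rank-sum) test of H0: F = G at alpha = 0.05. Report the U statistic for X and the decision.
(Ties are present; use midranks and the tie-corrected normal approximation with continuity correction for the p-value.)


Step 1: Combine and sort all 13 observations; assign midranks.
sorted (value, group): (7,X), (12,X), (13,X), (13,Y), (14,Y), (16,Y), (22,X), (24,X), (25,X), (27,Y), (28,X), (30,X), (35,Y)
ranks: 7->1, 12->2, 13->3.5, 13->3.5, 14->5, 16->6, 22->7, 24->8, 25->9, 27->10, 28->11, 30->12, 35->13
Step 2: Rank sum for X: R1 = 1 + 2 + 3.5 + 7 + 8 + 9 + 11 + 12 = 53.5.
Step 3: U_X = R1 - n1(n1+1)/2 = 53.5 - 8*9/2 = 53.5 - 36 = 17.5.
       U_Y = n1*n2 - U_X = 40 - 17.5 = 22.5.
Step 4: Ties are present, so use the tie-corrected normal approximation (with continuity correction) for the p-value.
Step 5: p-value = 0.769390; compare to alpha = 0.05. fail to reject H0.

U_X = 17.5, p = 0.769390, fail to reject H0 at alpha = 0.05.


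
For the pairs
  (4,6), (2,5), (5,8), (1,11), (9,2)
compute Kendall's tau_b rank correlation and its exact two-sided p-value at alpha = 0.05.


Step 1: Enumerate the 10 unordered pairs (i,j) with i<j and classify each by sign(x_j-x_i) * sign(y_j-y_i).
  (1,2):dx=-2,dy=-1->C; (1,3):dx=+1,dy=+2->C; (1,4):dx=-3,dy=+5->D; (1,5):dx=+5,dy=-4->D
  (2,3):dx=+3,dy=+3->C; (2,4):dx=-1,dy=+6->D; (2,5):dx=+7,dy=-3->D; (3,4):dx=-4,dy=+3->D
  (3,5):dx=+4,dy=-6->D; (4,5):dx=+8,dy=-9->D
Step 2: C = 3, D = 7, total pairs = 10.
Step 3: tau = (C - D)/(n(n-1)/2) = (3 - 7)/10 = -0.400000.
Step 4: Exact two-sided p-value (enumerate n! = 120 permutations of y under H0): p = 0.483333.
Step 5: alpha = 0.05. fail to reject H0.

tau_b = -0.4000 (C=3, D=7), p = 0.483333, fail to reject H0.


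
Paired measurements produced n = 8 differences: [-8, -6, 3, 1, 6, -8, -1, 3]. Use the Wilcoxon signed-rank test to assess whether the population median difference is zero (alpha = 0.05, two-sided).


Step 1: Drop any zero differences (none here) and take |d_i|.
|d| = [8, 6, 3, 1, 6, 8, 1, 3]
Step 2: Midrank |d_i| (ties get averaged ranks).
ranks: |8|->7.5, |6|->5.5, |3|->3.5, |1|->1.5, |6|->5.5, |8|->7.5, |1|->1.5, |3|->3.5
Step 3: Attach original signs; sum ranks with positive sign and with negative sign.
W+ = 3.5 + 1.5 + 5.5 + 3.5 = 14
W- = 7.5 + 5.5 + 7.5 + 1.5 = 22
(Check: W+ + W- = 36 should equal n(n+1)/2 = 36.)
Step 4: Test statistic W = min(W+, W-) = 14.
Step 5: Ties in |d|, so use the tie-corrected normal approximation.
        E[W] = n(n+1)/4 = 8*9/4 = 18.
        Tie groups: |d|=1 (t=2), |d|=3 (t=2), |d|=6 (t=2), |d|=8 (t=2); sum(t^3 - t) = 24.
        Var[W] = n(n+1)(2n+1)/24 - sum(t^3-t)/48 = 1224/24 - 24/48 = 50.5.
        z = (W - E[W]) / sqrt(Var[W]) = (14 - 18) / 7.1063 = -0.5629.
        Two-sided p = 2*Phi(z) = 0.573518.
Step 6: alpha = 0.05. fail to reject H0.

W+ = 14, W- = 22, W = min = 14, p = 0.573518, fail to reject H0.
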